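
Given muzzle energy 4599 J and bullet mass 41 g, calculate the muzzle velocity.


v = sqrt(2*E/m) = sqrt(2*4599/0.041) = 473.6 m/s

473.6 m/s


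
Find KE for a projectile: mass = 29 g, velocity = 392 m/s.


E = 0.5*m*v^2 = 0.5*0.029*392^2 = 2228 J

2228 J


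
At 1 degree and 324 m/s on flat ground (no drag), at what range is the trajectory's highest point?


R = v0^2*sin(2*theta)/g = 324^2*sin(2*1°)/9.81 = 373.457 m
apex_dist = R/2 = 373.457/2 = 186.7 m

186.7 m


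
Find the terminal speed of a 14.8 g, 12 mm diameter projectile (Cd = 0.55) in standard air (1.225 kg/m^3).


A = pi*(d/2)^2 = pi*(12/2000)^2 = 1.13097e-04 m^2
vt = sqrt(2mg/(Cd*rho*A)) = sqrt(2*0.0148*9.81/(0.55 * 1.225 * 1.13097e-04)) = 61.73 m/s

61.73 m/s


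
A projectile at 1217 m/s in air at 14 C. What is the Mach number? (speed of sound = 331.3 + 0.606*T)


a = 331.3 + 0.606*(14) = 339.784 m/s
M = v/a = 1217/339.784 = 3.582

3.582


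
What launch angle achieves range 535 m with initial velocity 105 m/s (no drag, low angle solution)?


sin(2*theta) = R*g/v0^2 = 535*9.81/105^2 = 0.476041, theta = arcsin(0.476041)/2 = 14.21°

14.21 degrees


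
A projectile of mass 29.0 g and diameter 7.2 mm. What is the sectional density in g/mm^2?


SD = m/d^2 = 29.0/7.2^2 = 0.5594 g/mm^2

0.5594 g/mm^2


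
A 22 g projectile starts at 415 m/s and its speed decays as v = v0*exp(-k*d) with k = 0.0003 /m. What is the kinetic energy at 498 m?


v = v0*exp(-k*d) = 415*exp(-0.0003*498) = 357.408 m/s
E = 0.5*m*v^2 = 0.5*0.022*357.408^2 = 1405 J

1405 J


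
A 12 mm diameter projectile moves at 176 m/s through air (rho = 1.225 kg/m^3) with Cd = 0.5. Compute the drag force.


A = pi*(d/2)^2 = pi*(12/2000)^2 = 1.13097e-04 m^2
Fd = 0.5*Cd*rho*A*v^2 = 0.5*0.5*1.225*1.13097e-04*176^2 = 1.073 N

1.073 N


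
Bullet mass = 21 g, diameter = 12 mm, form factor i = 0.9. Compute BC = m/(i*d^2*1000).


BC = m/(i*d^2*1000) = 21/(0.9 * 12^2 * 1000) = 0.000162

0.000162


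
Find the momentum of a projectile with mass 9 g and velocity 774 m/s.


p = m*v = 0.009*774 = 6.966 kg·m/s

6.966 kg·m/s


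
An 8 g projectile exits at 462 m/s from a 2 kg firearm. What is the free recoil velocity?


v_recoil = m_p * v_p / m_gun = 0.008 * 462 / 2 = 1.848 m/s

1.848 m/s


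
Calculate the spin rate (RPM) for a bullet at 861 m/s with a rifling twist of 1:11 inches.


twist_m = 11*0.0254 = 0.2794 m
spin = v/twist = 861/0.2794 = 3081.603 rev/s
RPM = spin*60 = 3081.603*60 ≈ 184896 RPM

184896 RPM


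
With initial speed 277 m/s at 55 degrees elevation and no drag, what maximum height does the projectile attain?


H = (v0*sin(theta))^2 / (2g) = (277*sin(55°))^2 / (2*9.81) = 2624 m

2624 m


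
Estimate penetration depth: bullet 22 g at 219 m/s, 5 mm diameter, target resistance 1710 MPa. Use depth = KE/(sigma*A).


A = pi*(d/2)^2 = pi*(5/2)^2 = 19.635 mm^2
E = 0.5*m*v^2 = 0.5*0.022*219^2 = 527.571 J
depth = E/(sigma*A) = 527.571 J / (1710 MPa * 19.635 mm^2) = 527.571/(1710 * 19.635) m = 0.0157128 m ≈ 15.71 mm

15.71 mm


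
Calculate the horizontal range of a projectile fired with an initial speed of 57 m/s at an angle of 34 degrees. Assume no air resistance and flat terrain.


R = v0^2 * sin(2*theta) / g = 57^2 * sin(2*34°) / 9.81 = 307.1 m

307.1 m


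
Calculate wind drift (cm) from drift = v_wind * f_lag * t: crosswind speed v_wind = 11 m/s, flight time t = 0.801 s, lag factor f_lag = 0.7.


drift = v_wind * lag * t = 11 * 0.7 * 0.801 = 6.1677 m ≈ 616.8 cm

616.8 cm


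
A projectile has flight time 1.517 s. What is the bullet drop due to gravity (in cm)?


drop = 0.5*g*t^2 = 0.5*9.81*1.517^2 = 11.2878 m ≈ 1129 cm

1129 cm


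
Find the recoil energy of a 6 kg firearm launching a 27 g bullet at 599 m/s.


v_r = m_p*v_p/m_gun = 0.027*599/6 = 2.6955 m/s, E_r = 0.5*m_gun*v_r^2 = 0.5*6*2.6955^2 = 21.8 J

21.8 J


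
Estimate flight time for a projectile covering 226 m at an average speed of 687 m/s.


t = d/v = 226/687 = 0.329 s

0.329 s


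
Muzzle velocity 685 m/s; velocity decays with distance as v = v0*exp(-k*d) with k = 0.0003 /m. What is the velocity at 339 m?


v = v0*exp(-k*d) = 685*exp(-0.0003*339) = 618.8 m/s

618.8 m/s


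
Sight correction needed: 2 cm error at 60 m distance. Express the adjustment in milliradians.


1 mrad subtends 1 cm per 10 m of range, so adj = error_cm / (dist_m / 10) = 2 / (60/10) = 0.3333 mrad

0.3333 mrad


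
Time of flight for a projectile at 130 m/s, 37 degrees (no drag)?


T = 2*v0*sin(theta)/g = 2*130*sin(37°)/9.81 = 15.95 s

15.95 s


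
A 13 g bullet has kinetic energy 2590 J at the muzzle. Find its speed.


v = sqrt(2*E/m) = sqrt(2*2590/0.013) = 631.2 m/s

631.2 m/s


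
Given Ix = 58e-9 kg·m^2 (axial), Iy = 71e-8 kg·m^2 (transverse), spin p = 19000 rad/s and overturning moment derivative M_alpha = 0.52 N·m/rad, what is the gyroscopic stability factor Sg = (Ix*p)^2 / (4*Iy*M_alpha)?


Sg = Ix^2 * p^2 / (4 * Iy * M_alpha) = (58e-9)^2 * 19000^2 / (4 * 71e-8 * 0.52) = 0.8223

0.8223


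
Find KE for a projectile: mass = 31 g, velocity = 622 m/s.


E = 0.5*m*v^2 = 0.5*0.031*622^2 = 5997 J

5997 J


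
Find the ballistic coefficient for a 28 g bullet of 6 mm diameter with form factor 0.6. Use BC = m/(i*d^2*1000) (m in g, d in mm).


BC = m/(i*d^2*1000) = 28/(0.6 * 6^2 * 1000) = 0.001296

0.001296


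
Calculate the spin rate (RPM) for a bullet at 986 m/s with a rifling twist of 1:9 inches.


twist_m = 9*0.0254 = 0.2286 m
spin = v/twist = 986/0.2286 = 4313.211 rev/s
RPM = spin*60 = 4313.211*60 ≈ 258793 RPM

258793 RPM


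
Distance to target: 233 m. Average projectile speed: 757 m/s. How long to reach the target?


t = d/v = 233/757 = 0.3078 s

0.3078 s


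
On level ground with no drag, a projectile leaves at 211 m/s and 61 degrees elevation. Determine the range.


R = v0^2 * sin(2*theta) / g = 211^2 * sin(2*61°) / 9.81 = 3849 m

3849 m


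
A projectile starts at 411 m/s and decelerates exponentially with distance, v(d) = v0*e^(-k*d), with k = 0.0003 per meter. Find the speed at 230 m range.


v = v0*exp(-k*d) = 411*exp(-0.0003*230) = 383.6 m/s

383.6 m/s


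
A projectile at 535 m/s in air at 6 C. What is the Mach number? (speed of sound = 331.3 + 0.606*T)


a = 331.3 + 0.606*(6) = 334.936 m/s
M = v/a = 535/334.936 = 1.597

1.597


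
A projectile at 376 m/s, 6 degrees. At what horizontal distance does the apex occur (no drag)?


R = v0^2*sin(2*theta)/g = 376^2*sin(2*6°)/9.81 = 2996.3 m
apex_dist = R/2 = 2996.3/2 = 1498 m

1498 m


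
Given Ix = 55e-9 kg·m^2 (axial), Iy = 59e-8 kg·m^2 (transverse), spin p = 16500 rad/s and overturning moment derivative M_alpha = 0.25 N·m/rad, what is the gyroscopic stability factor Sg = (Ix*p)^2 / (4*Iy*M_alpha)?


Sg = Ix^2 * p^2 / (4 * Iy * M_alpha) = (55e-9)^2 * 16500^2 / (4 * 59e-8 * 0.25) = 1.396

1.396


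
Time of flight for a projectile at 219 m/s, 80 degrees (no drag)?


T = 2*v0*sin(theta)/g = 2*219*sin(80°)/9.81 = 43.97 s

43.97 s


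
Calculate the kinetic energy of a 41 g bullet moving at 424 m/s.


E = 0.5*m*v^2 = 0.5*0.041*424^2 = 3685 J

3685 J


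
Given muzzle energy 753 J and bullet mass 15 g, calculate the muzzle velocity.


v = sqrt(2*E/m) = sqrt(2*753/0.015) = 316.9 m/s

316.9 m/s


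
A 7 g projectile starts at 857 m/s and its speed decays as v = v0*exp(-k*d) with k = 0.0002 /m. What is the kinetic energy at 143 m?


v = v0*exp(-k*d) = 857*exp(-0.0002*143) = 832.837 m/s
E = 0.5*m*v^2 = 0.5*0.007*832.837^2 = 2428 J

2428 J


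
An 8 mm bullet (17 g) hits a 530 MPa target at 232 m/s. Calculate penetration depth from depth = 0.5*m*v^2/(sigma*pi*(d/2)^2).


A = pi*(d/2)^2 = pi*(8/2)^2 = 50.2655 mm^2
E = 0.5*m*v^2 = 0.5*0.017*232^2 = 457.504 J
depth = E/(sigma*A) = 457.504 J / (530 MPa * 50.2655 mm^2) = 457.504/(530 * 50.2655) m = 0.0171731 m ≈ 17.17 mm

17.17 mm


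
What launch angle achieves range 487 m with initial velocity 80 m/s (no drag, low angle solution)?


sin(2*theta) = R*g/v0^2 = 487*9.81/80^2 = 0.74648, theta = arcsin(0.74648)/2 = 24.14°

24.14 degrees


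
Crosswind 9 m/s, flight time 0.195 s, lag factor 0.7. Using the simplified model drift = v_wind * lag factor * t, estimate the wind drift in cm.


drift = v_wind * lag * t = 9 * 0.7 * 0.195 = 1.2285 m ≈ 122.8 cm

122.8 cm


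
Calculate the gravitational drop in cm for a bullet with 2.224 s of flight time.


drop = 0.5*g*t^2 = 0.5*9.81*2.224^2 = 24.261 m ≈ 2426 cm

2426 cm


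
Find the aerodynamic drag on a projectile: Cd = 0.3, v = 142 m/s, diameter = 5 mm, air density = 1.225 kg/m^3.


A = pi*(d/2)^2 = pi*(5/2000)^2 = 1.96350e-05 m^2
Fd = 0.5*Cd*rho*A*v^2 = 0.5*0.3*1.225*1.96350e-05*142^2 = 0.07275 N

0.07275 N


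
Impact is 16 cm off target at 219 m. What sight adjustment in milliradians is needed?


1 mrad subtends 1 cm per 10 m of range, so adj = error_cm / (dist_m / 10) = 16 / (219/10) = 0.7306 mrad

0.7306 mrad


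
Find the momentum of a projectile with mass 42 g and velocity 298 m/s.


p = m*v = 0.042*298 = 12.52 kg·m/s

12.52 kg·m/s


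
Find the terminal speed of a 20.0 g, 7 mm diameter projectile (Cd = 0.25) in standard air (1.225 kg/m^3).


A = pi*(d/2)^2 = pi*(7/2000)^2 = 3.84845e-05 m^2
vt = sqrt(2mg/(Cd*rho*A)) = sqrt(2*0.02*9.81/(0.25 * 1.225 * 3.84845e-05)) = 182.5 m/s

182.5 m/s


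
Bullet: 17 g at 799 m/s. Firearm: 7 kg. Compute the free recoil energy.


v_r = m_p*v_p/m_gun = 0.017*799/7 = 1.94043 m/s, E_r = 0.5*m_gun*v_r^2 = 0.5*7*1.94043^2 = 13.18 J

13.18 J


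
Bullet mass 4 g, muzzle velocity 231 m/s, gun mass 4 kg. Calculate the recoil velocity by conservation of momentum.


v_recoil = m_p * v_p / m_gun = 0.004 * 231 / 4 = 0.231 m/s

0.231 m/s


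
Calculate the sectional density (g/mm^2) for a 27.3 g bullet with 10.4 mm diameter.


SD = m/d^2 = 27.3/10.4^2 = 0.2524 g/mm^2

0.2524 g/mm^2


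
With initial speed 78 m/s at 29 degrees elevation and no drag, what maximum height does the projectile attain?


H = (v0*sin(theta))^2 / (2g) = (78*sin(29°))^2 / (2*9.81) = 72.88 m

72.88 m


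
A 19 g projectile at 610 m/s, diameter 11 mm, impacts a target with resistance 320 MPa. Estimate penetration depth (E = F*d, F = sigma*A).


A = pi*(d/2)^2 = pi*(11/2)^2 = 95.0332 mm^2
E = 0.5*m*v^2 = 0.5*0.019*610^2 = 3534.95 J
depth = E/(sigma*A) = 3534.95 J / (320 MPa * 95.0332 mm^2) = 3534.95/(320 * 95.0332) m = 0.116241 m ≈ 116.2 mm

116.2 mm


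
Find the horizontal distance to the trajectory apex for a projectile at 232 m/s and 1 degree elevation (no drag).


R = v0^2*sin(2*theta)/g = 232^2*sin(2*1°)/9.81 = 191.481 m
apex_dist = R/2 = 191.481/2 = 95.74 m

95.74 m


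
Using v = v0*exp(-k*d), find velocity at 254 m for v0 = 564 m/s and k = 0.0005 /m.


v = v0*exp(-k*d) = 564*exp(-0.0005*254) = 496.7 m/s

496.7 m/s


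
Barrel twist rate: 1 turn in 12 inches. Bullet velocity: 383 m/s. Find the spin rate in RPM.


twist_m = 12*0.0254 = 0.3048 m
spin = v/twist = 383/0.3048 = 1256.562 rev/s
RPM = spin*60 = 1256.562*60 ≈ 75394 RPM

75394 RPM


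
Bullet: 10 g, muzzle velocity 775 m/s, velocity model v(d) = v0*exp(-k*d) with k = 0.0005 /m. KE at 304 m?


v = v0*exp(-k*d) = 775*exp(-0.0005*304) = 665.716 m/s
E = 0.5*m*v^2 = 0.5*0.01*665.716^2 = 2216 J

2216 J


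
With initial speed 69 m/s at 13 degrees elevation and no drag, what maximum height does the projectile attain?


H = (v0*sin(theta))^2 / (2g) = (69*sin(13°))^2 / (2*9.81) = 12.28 m

12.28 m


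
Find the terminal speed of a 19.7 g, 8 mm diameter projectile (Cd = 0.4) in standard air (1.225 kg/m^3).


A = pi*(d/2)^2 = pi*(8/2000)^2 = 5.02655e-05 m^2
vt = sqrt(2mg/(Cd*rho*A)) = sqrt(2*0.0197*9.81/(0.4 * 1.225 * 5.02655e-05)) = 125.3 m/s

125.3 m/s


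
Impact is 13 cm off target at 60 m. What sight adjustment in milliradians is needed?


1 mrad subtends 1 cm per 10 m of range, so adj = error_cm / (dist_m / 10) = 13 / (60/10) = 2.167 mrad

2.167 mrad


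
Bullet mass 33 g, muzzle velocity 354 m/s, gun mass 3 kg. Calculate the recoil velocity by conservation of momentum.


v_recoil = m_p * v_p / m_gun = 0.033 * 354 / 3 = 3.894 m/s

3.894 m/s


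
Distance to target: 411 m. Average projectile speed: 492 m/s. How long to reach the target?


t = d/v = 411/492 = 0.8354 s

0.8354 s


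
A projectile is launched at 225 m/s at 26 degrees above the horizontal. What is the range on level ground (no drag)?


R = v0^2 * sin(2*theta) / g = 225^2 * sin(2*26°) / 9.81 = 4067 m

4067 m


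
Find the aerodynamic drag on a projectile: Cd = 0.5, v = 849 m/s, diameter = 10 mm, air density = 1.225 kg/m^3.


A = pi*(d/2)^2 = pi*(10/2000)^2 = 7.85398e-05 m^2
Fd = 0.5*Cd*rho*A*v^2 = 0.5*0.5*1.225*7.85398e-05*849^2 = 17.34 N

17.34 N


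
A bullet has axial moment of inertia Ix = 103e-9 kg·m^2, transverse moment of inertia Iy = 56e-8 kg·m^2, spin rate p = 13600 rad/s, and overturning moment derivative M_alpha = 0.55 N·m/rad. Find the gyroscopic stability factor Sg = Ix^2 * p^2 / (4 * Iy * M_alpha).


Sg = Ix^2 * p^2 / (4 * Iy * M_alpha) = (103e-9)^2 * 13600^2 / (4 * 56e-8 * 0.55) = 1.593

1.593


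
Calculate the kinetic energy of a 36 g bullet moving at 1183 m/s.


E = 0.5*m*v^2 = 0.5*0.036*1183^2 = 25191 J

25191 J


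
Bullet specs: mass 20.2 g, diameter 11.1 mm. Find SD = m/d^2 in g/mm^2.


SD = m/d^2 = 20.2/11.1^2 = 0.1639 g/mm^2

0.1639 g/mm^2


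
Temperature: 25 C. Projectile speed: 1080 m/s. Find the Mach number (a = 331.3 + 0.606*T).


a = 331.3 + 0.606*(25) = 346.45 m/s
M = v/a = 1080/346.45 = 3.117

3.117


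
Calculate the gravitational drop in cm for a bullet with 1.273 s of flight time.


drop = 0.5*g*t^2 = 0.5*9.81*1.273^2 = 7.94869 m ≈ 794.9 cm

794.9 cm


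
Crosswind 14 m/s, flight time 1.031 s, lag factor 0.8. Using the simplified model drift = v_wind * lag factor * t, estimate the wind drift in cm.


drift = v_wind * lag * t = 14 * 0.8 * 1.031 = 11.5472 m ≈ 1155 cm

1155 cm


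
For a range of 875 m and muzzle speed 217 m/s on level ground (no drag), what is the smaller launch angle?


sin(2*theta) = R*g/v0^2 = 875*9.81/217^2 = 0.182288, theta = arcsin(0.182288)/2 = 5.252°

5.252 degrees


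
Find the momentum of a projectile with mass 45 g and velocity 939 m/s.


p = m*v = 0.045*939 = 42.25 kg·m/s

42.25 kg·m/s


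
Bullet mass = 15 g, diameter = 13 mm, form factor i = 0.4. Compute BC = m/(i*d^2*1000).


BC = m/(i*d^2*1000) = 15/(0.4 * 13^2 * 1000) = 0.0002219

0.0002219


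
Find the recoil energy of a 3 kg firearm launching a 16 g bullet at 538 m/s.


v_r = m_p*v_p/m_gun = 0.016*538/3 = 2.86933 m/s, E_r = 0.5*m_gun*v_r^2 = 0.5*3*2.86933^2 = 12.35 J

12.35 J


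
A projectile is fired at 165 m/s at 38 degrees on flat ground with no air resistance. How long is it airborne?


T = 2*v0*sin(theta)/g = 2*165*sin(38°)/9.81 = 20.71 s

20.71 s


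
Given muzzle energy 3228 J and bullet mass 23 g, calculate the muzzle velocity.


v = sqrt(2*E/m) = sqrt(2*3228/0.023) = 529.8 m/s

529.8 m/s


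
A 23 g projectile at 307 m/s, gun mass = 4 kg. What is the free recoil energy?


v_r = m_p*v_p/m_gun = 0.023*307/4 = 1.76525 m/s, E_r = 0.5*m_gun*v_r^2 = 0.5*4*1.76525^2 = 6.232 J

6.232 J


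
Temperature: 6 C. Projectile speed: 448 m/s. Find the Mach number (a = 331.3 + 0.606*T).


a = 331.3 + 0.606*(6) = 334.936 m/s
M = v/a = 448/334.936 = 1.338

1.338


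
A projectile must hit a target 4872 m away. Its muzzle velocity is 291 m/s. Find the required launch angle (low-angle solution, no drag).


sin(2*theta) = R*g/v0^2 = 4872*9.81/291^2 = 0.564404, theta = arcsin(0.564404)/2 = 17.18°

17.18 degrees


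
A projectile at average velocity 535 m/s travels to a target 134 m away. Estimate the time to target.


t = d/v = 134/535 = 0.2505 s

0.2505 s


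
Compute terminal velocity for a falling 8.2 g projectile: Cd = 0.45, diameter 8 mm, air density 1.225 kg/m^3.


A = pi*(d/2)^2 = pi*(8/2000)^2 = 5.02655e-05 m^2
vt = sqrt(2mg/(Cd*rho*A)) = sqrt(2*0.0082*9.81/(0.45 * 1.225 * 5.02655e-05)) = 76.2 m/s

76.2 m/s


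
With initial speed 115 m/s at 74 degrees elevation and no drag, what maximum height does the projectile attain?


H = (v0*sin(theta))^2 / (2g) = (115*sin(74°))^2 / (2*9.81) = 622.8 m

622.8 m


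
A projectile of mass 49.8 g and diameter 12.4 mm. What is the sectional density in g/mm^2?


SD = m/d^2 = 49.8/12.4^2 = 0.3239 g/mm^2

0.3239 g/mm^2


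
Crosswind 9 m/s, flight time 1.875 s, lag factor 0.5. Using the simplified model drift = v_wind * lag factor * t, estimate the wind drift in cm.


drift = v_wind * lag * t = 9 * 0.5 * 1.875 = 8.4375 m ≈ 843.8 cm

843.8 cm


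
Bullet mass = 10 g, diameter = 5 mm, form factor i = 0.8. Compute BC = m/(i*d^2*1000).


BC = m/(i*d^2*1000) = 10/(0.8 * 5^2 * 1000) = 0.0005

0.0005


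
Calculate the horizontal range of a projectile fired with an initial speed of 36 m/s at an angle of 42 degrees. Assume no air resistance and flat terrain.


R = v0^2 * sin(2*theta) / g = 36^2 * sin(2*42°) / 9.81 = 131.4 m

131.4 m


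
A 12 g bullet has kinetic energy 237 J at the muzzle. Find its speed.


v = sqrt(2*E/m) = sqrt(2*237/0.012) = 198.7 m/s

198.7 m/s


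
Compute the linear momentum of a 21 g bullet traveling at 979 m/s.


p = m*v = 0.021*979 = 20.56 kg·m/s

20.56 kg·m/s


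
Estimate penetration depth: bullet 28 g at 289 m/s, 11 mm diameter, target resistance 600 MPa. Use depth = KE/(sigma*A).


A = pi*(d/2)^2 = pi*(11/2)^2 = 95.0332 mm^2
E = 0.5*m*v^2 = 0.5*0.028*289^2 = 1169.29 J
depth = E/(sigma*A) = 1169.29 J / (600 MPa * 95.0332 mm^2) = 1169.29/(600 * 95.0332) m = 0.0205068 m ≈ 20.51 mm

20.51 mm


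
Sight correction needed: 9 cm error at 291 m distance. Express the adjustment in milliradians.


1 mrad subtends 1 cm per 10 m of range, so adj = error_cm / (dist_m / 10) = 9 / (291/10) = 0.3093 mrad

0.3093 mrad


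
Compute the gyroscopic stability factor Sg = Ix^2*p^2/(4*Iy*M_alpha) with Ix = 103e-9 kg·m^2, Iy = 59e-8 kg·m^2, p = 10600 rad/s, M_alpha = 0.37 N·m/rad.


Sg = Ix^2 * p^2 / (4 * Iy * M_alpha) = (103e-9)^2 * 10600^2 / (4 * 59e-8 * 0.37) = 1.365

1.365


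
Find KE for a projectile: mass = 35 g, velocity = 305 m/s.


E = 0.5*m*v^2 = 0.5*0.035*305^2 = 1628 J

1628 J


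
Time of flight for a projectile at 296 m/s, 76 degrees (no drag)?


T = 2*v0*sin(theta)/g = 2*296*sin(76°)/9.81 = 58.55 s

58.55 s


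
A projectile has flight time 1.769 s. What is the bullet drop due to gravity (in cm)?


drop = 0.5*g*t^2 = 0.5*9.81*1.769^2 = 15.3495 m ≈ 1535 cm

1535 cm


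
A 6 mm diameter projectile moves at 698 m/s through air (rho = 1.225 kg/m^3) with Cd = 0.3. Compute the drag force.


A = pi*(d/2)^2 = pi*(6/2000)^2 = 2.82743e-05 m^2
Fd = 0.5*Cd*rho*A*v^2 = 0.5*0.3*1.225*2.82743e-05*698^2 = 2.531 N

2.531 N


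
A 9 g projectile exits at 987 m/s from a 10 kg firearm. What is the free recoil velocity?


v_recoil = m_p * v_p / m_gun = 0.009 * 987 / 10 = 0.8883 m/s

0.8883 m/s


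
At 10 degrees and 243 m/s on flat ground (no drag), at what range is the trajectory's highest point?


R = v0^2*sin(2*theta)/g = 243^2*sin(2*10°)/9.81 = 2058.71 m
apex_dist = R/2 = 2058.71/2 = 1029 m

1029 m


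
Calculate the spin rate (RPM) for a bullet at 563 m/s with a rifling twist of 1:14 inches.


twist_m = 14*0.0254 = 0.3556 m
spin = v/twist = 563/0.3556 = 1583.24 rev/s
RPM = spin*60 = 1583.24*60 ≈ 94994 RPM

94994 RPM


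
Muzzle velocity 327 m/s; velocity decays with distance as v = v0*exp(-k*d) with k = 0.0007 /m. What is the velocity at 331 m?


v = v0*exp(-k*d) = 327*exp(-0.0007*331) = 259.4 m/s

259.4 m/s


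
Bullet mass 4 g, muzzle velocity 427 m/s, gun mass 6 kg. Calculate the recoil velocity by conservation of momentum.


v_recoil = m_p * v_p / m_gun = 0.004 * 427 / 6 = 0.2847 m/s

0.2847 m/s


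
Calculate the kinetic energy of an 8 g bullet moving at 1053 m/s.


E = 0.5*m*v^2 = 0.5*0.008*1053^2 = 4435 J

4435 J


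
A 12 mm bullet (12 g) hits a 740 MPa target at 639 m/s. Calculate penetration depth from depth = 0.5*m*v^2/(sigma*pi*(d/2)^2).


A = pi*(d/2)^2 = pi*(12/2)^2 = 113.097 mm^2
E = 0.5*m*v^2 = 0.5*0.012*639^2 = 2449.93 J
depth = E/(sigma*A) = 2449.93 J / (740 MPa * 113.097 mm^2) = 2449.93/(740 * 113.097) m = 0.0292731 m ≈ 29.27 mm

29.27 mm


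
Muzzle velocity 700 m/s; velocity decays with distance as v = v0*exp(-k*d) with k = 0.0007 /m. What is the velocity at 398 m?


v = v0*exp(-k*d) = 700*exp(-0.0007*398) = 529.8 m/s

529.8 m/s


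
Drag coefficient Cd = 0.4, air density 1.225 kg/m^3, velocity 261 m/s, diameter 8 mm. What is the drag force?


A = pi*(d/2)^2 = pi*(8/2000)^2 = 5.02655e-05 m^2
Fd = 0.5*Cd*rho*A*v^2 = 0.5*0.4*1.225*5.02655e-05*261^2 = 0.8389 N

0.8389 N


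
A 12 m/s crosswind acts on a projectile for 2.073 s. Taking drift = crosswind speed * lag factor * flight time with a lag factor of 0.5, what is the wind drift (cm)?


drift = v_wind * lag * t = 12 * 0.5 * 2.073 = 12.438 m ≈ 1244 cm

1244 cm


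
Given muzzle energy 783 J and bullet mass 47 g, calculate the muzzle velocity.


v = sqrt(2*E/m) = sqrt(2*783/0.047) = 182.5 m/s

182.5 m/s


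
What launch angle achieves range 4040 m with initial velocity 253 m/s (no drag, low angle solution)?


sin(2*theta) = R*g/v0^2 = 4040*9.81/253^2 = 0.619169, theta = arcsin(0.619169)/2 = 19.13°

19.13 degrees


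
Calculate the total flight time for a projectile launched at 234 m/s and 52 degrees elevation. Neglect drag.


T = 2*v0*sin(theta)/g = 2*234*sin(52°)/9.81 = 37.59 s

37.59 s


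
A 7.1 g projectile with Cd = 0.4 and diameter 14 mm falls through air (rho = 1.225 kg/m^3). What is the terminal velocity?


A = pi*(d/2)^2 = pi*(14/2000)^2 = 1.53938e-04 m^2
vt = sqrt(2mg/(Cd*rho*A)) = sqrt(2*0.0071*9.81/(0.4 * 1.225 * 1.53938e-04)) = 42.97 m/s

42.97 m/s


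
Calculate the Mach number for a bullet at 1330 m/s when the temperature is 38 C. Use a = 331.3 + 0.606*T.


a = 331.3 + 0.606*(38) = 354.328 m/s
M = v/a = 1330/354.328 = 3.754

3.754


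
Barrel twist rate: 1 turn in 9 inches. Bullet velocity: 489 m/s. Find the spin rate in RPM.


twist_m = 9*0.0254 = 0.2286 m
spin = v/twist = 489/0.2286 = 2139.108 rev/s
RPM = spin*60 = 2139.108*60 ≈ 128346 RPM

128346 RPM


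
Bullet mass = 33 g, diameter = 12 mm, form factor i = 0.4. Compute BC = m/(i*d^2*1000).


BC = m/(i*d^2*1000) = 33/(0.4 * 12^2 * 1000) = 0.0005729

0.0005729


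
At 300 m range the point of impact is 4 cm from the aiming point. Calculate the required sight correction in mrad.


1 mrad subtends 1 cm per 10 m of range, so adj = error_cm / (dist_m / 10) = 4 / (300/10) = 0.1333 mrad

0.1333 mrad


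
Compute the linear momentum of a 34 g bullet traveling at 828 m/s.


p = m*v = 0.034*828 = 28.15 kg·m/s

28.15 kg·m/s


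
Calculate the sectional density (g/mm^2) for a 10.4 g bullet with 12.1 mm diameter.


SD = m/d^2 = 10.4/12.1^2 = 0.07103 g/mm^2

0.07103 g/mm^2


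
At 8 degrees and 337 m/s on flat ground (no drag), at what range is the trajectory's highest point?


R = v0^2*sin(2*theta)/g = 337^2*sin(2*8°)/9.81 = 3191.02 m
apex_dist = R/2 = 3191.02/2 = 1596 m

1596 m


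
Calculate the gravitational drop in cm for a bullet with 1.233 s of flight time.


drop = 0.5*g*t^2 = 0.5*9.81*1.233^2 = 7.45702 m ≈ 745.7 cm

745.7 cm


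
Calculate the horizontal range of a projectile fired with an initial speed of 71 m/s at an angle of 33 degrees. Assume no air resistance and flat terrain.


R = v0^2 * sin(2*theta) / g = 71^2 * sin(2*33°) / 9.81 = 469.4 m

469.4 m


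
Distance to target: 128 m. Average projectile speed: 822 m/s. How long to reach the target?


t = d/v = 128/822 = 0.1557 s

0.1557 s


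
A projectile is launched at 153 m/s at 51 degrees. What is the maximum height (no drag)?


H = (v0*sin(theta))^2 / (2g) = (153*sin(51°))^2 / (2*9.81) = 720.6 m

720.6 m


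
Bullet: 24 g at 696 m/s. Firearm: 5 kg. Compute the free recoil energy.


v_r = m_p*v_p/m_gun = 0.024*696/5 = 3.3408 m/s, E_r = 0.5*m_gun*v_r^2 = 0.5*5*3.3408^2 = 27.9 J

27.9 J


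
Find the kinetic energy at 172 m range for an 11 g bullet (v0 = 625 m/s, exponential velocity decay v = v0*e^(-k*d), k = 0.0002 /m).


v = v0*exp(-k*d) = 625*exp(-0.0002*172) = 603.866 m/s
E = 0.5*m*v^2 = 0.5*0.011*603.866^2 = 2006 J

2006 J


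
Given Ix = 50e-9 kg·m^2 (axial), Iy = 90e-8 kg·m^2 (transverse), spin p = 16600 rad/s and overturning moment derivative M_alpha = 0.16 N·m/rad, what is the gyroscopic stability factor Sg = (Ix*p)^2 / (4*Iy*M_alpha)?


Sg = Ix^2 * p^2 / (4 * Iy * M_alpha) = (50e-9)^2 * 16600^2 / (4 * 90e-8 * 0.16) = 1.196

1.196


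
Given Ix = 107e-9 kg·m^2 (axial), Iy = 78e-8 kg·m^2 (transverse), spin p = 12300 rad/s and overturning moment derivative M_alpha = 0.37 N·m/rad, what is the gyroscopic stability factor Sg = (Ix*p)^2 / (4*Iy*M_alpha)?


Sg = Ix^2 * p^2 / (4 * Iy * M_alpha) = (107e-9)^2 * 12300^2 / (4 * 78e-8 * 0.37) = 1.5

1.5


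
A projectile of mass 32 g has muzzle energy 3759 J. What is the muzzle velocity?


v = sqrt(2*E/m) = sqrt(2*3759/0.032) = 484.7 m/s

484.7 m/s


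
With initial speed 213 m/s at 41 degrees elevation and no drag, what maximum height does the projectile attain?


H = (v0*sin(theta))^2 / (2g) = (213*sin(41°))^2 / (2*9.81) = 995.3 m

995.3 m


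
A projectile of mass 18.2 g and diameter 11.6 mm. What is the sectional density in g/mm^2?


SD = m/d^2 = 18.2/11.6^2 = 0.1353 g/mm^2

0.1353 g/mm^2


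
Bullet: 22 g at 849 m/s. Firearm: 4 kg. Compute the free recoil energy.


v_r = m_p*v_p/m_gun = 0.022*849/4 = 4.6695 m/s, E_r = 0.5*m_gun*v_r^2 = 0.5*4*4.6695^2 = 43.61 J

43.61 J


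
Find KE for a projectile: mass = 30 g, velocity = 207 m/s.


E = 0.5*m*v^2 = 0.5*0.03*207^2 = 642.7 J

642.7 J


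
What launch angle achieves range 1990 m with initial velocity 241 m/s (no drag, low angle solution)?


sin(2*theta) = R*g/v0^2 = 1990*9.81/241^2 = 0.336115, theta = arcsin(0.336115)/2 = 9.82°

9.82 degrees


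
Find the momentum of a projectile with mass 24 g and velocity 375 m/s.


p = m*v = 0.024*375 = 9 kg·m/s

9 kg·m/s


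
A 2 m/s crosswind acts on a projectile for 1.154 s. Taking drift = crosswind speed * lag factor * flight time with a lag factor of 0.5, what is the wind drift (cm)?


drift = v_wind * lag * t = 2 * 0.5 * 1.154 = 1.154 m ≈ 115.4 cm

115.4 cm


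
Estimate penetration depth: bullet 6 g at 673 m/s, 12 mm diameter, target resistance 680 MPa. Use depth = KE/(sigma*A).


A = pi*(d/2)^2 = pi*(12/2)^2 = 113.097 mm^2
E = 0.5*m*v^2 = 0.5*0.006*673^2 = 1358.79 J
depth = E/(sigma*A) = 1358.79 J / (680 MPa * 113.097 mm^2) = 1358.79/(680 * 113.097) m = 0.0176681 m ≈ 17.67 mm

17.67 mm


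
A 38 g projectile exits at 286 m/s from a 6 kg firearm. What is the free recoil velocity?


v_recoil = m_p * v_p / m_gun = 0.038 * 286 / 6 = 1.811 m/s

1.811 m/s


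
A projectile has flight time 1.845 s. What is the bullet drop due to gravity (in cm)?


drop = 0.5*g*t^2 = 0.5*9.81*1.845^2 = 16.6967 m ≈ 1670 cm

1670 cm


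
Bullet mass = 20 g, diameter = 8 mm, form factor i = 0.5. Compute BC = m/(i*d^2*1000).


BC = m/(i*d^2*1000) = 20/(0.5 * 8^2 * 1000) = 0.000625

0.000625


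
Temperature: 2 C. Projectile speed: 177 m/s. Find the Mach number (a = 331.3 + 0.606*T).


a = 331.3 + 0.606*(2) = 332.512 m/s
M = v/a = 177/332.512 = 0.5323

0.5323


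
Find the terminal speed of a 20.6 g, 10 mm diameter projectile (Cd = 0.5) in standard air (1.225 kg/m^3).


A = pi*(d/2)^2 = pi*(10/2000)^2 = 7.85398e-05 m^2
vt = sqrt(2mg/(Cd*rho*A)) = sqrt(2*0.0206*9.81/(0.5 * 1.225 * 7.85398e-05)) = 91.66 m/s

91.66 m/s


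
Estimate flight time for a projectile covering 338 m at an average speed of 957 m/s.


t = d/v = 338/957 = 0.3532 s

0.3532 s


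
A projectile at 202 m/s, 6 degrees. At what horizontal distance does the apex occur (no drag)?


R = v0^2*sin(2*theta)/g = 202^2*sin(2*6°)/9.81 = 864.794 m
apex_dist = R/2 = 864.794/2 = 432.4 m

432.4 m


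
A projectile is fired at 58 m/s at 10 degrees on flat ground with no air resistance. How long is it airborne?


T = 2*v0*sin(theta)/g = 2*58*sin(10°)/9.81 = 2.053 s

2.053 s


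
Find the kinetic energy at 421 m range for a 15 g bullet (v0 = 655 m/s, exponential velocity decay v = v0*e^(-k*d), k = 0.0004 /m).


v = v0*exp(-k*d) = 655*exp(-0.0004*421) = 553.485 m/s
E = 0.5*m*v^2 = 0.5*0.015*553.485^2 = 2298 J

2298 J


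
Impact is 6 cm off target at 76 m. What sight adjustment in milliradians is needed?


1 mrad subtends 1 cm per 10 m of range, so adj = error_cm / (dist_m / 10) = 6 / (76/10) = 0.7895 mrad

0.7895 mrad


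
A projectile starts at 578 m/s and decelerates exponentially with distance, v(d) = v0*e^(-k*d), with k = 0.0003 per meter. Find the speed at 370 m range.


v = v0*exp(-k*d) = 578*exp(-0.0003*370) = 517.3 m/s

517.3 m/s


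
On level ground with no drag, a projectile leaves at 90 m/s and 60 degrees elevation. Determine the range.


R = v0^2 * sin(2*theta) / g = 90^2 * sin(2*60°) / 9.81 = 715.1 m

715.1 m


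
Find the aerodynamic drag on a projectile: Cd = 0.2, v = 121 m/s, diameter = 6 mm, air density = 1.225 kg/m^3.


A = pi*(d/2)^2 = pi*(6/2000)^2 = 2.82743e-05 m^2
Fd = 0.5*Cd*rho*A*v^2 = 0.5*0.2*1.225*2.82743e-05*121^2 = 0.05071 N

0.05071 N


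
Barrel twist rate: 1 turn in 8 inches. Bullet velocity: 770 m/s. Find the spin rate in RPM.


twist_m = 8*0.0254 = 0.2032 m
spin = v/twist = 770/0.2032 = 3789.37 rev/s
RPM = spin*60 = 3789.37*60 ≈ 227362 RPM

227362 RPM


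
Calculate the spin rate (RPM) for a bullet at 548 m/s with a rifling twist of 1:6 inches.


twist_m = 6*0.0254 = 0.1524 m
spin = v/twist = 548/0.1524 = 3595.801 rev/s
RPM = spin*60 = 3595.801*60 ≈ 215748 RPM

215748 RPM


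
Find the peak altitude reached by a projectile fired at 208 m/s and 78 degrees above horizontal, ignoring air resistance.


H = (v0*sin(theta))^2 / (2g) = (208*sin(78°))^2 / (2*9.81) = 2110 m

2110 m


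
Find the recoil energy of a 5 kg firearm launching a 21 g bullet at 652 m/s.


v_r = m_p*v_p/m_gun = 0.021*652/5 = 2.7384 m/s, E_r = 0.5*m_gun*v_r^2 = 0.5*5*2.7384^2 = 18.75 J

18.75 J


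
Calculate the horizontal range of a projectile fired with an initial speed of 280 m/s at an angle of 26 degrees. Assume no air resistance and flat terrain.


R = v0^2 * sin(2*theta) / g = 280^2 * sin(2*26°) / 9.81 = 6298 m

6298 m


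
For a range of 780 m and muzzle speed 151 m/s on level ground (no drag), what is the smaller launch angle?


sin(2*theta) = R*g/v0^2 = 780*9.81/151^2 = 0.335591, theta = arcsin(0.335591)/2 = 9.804°

9.804 degrees


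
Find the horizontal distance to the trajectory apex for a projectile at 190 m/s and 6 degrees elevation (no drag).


R = v0^2*sin(2*theta)/g = 190^2*sin(2*6°)/9.81 = 765.098 m
apex_dist = R/2 = 765.098/2 = 382.5 m

382.5 m


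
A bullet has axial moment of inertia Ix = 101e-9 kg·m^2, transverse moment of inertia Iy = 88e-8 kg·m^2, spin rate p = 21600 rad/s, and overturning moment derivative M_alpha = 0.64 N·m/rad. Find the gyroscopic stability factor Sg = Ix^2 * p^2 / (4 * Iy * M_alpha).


Sg = Ix^2 * p^2 / (4 * Iy * M_alpha) = (101e-9)^2 * 21600^2 / (4 * 88e-8 * 0.64) = 2.113

2.113


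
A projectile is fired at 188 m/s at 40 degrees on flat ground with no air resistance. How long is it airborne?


T = 2*v0*sin(theta)/g = 2*188*sin(40°)/9.81 = 24.64 s

24.64 s


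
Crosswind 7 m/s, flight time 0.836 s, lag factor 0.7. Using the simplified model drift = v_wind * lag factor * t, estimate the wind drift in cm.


drift = v_wind * lag * t = 7 * 0.7 * 0.836 = 4.0964 m ≈ 409.6 cm

409.6 cm


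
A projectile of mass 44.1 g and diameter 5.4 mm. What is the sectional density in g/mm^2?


SD = m/d^2 = 44.1/5.4^2 = 1.512 g/mm^2

1.512 g/mm^2


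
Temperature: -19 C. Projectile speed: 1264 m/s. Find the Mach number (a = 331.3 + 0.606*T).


a = 331.3 + 0.606*(-19) = 319.786 m/s
M = v/a = 1264/319.786 = 3.953

3.953


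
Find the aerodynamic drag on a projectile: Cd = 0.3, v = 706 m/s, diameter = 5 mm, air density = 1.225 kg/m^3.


A = pi*(d/2)^2 = pi*(5/2000)^2 = 1.96350e-05 m^2
Fd = 0.5*Cd*rho*A*v^2 = 0.5*0.3*1.225*1.96350e-05*706^2 = 1.798 N

1.798 N


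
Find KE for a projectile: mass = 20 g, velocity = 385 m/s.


E = 0.5*m*v^2 = 0.5*0.02*385^2 = 1482 J

1482 J


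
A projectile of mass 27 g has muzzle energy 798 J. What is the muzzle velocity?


v = sqrt(2*E/m) = sqrt(2*798/0.027) = 243.1 m/s

243.1 m/s


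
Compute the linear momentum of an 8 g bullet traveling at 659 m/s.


p = m*v = 0.008*659 = 5.272 kg·m/s

5.272 kg·m/s


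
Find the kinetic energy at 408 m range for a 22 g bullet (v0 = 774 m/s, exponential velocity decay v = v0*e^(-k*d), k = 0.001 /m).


v = v0*exp(-k*d) = 774*exp(-0.001*408) = 514.694 m/s
E = 0.5*m*v^2 = 0.5*0.022*514.694^2 = 2914 J

2914 J


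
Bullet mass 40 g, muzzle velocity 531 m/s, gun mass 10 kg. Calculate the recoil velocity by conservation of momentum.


v_recoil = m_p * v_p / m_gun = 0.04 * 531 / 10 = 2.124 m/s

2.124 m/s


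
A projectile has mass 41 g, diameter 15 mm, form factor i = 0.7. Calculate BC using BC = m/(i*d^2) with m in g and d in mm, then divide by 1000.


BC = m/(i*d^2*1000) = 41/(0.7 * 15^2 * 1000) = 0.0002603

0.0002603


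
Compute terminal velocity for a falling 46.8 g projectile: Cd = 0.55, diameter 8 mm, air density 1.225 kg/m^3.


A = pi*(d/2)^2 = pi*(8/2000)^2 = 5.02655e-05 m^2
vt = sqrt(2mg/(Cd*rho*A)) = sqrt(2*0.0468*9.81/(0.55 * 1.225 * 5.02655e-05)) = 164.7 m/s

164.7 m/s


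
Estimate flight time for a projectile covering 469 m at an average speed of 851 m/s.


t = d/v = 469/851 = 0.5511 s

0.5511 s


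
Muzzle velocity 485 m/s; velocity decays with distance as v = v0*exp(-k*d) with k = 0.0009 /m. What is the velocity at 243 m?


v = v0*exp(-k*d) = 485*exp(-0.0009*243) = 389.7 m/s

389.7 m/s


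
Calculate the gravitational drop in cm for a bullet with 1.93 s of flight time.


drop = 0.5*g*t^2 = 0.5*9.81*1.93^2 = 18.2706 m ≈ 1827 cm

1827 cm


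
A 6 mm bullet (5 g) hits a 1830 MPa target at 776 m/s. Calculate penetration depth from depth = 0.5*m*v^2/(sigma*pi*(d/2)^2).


A = pi*(d/2)^2 = pi*(6/2)^2 = 28.2743 mm^2
E = 0.5*m*v^2 = 0.5*0.005*776^2 = 1505.44 J
depth = E/(sigma*A) = 1505.44 J / (1830 MPa * 28.2743 mm^2) = 1505.44/(1830 * 28.2743) m = 0.0290951 m ≈ 29.1 mm

29.1 mm


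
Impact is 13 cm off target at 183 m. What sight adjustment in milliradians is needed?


1 mrad subtends 1 cm per 10 m of range, so adj = error_cm / (dist_m / 10) = 13 / (183/10) = 0.7104 mrad

0.7104 mrad


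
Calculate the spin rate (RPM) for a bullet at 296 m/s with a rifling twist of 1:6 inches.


twist_m = 6*0.0254 = 0.1524 m
spin = v/twist = 296/0.1524 = 1942.257 rev/s
RPM = spin*60 = 1942.257*60 ≈ 116535 RPM

116535 RPM


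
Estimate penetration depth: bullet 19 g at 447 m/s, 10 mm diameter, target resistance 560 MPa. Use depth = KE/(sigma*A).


A = pi*(d/2)^2 = pi*(10/2)^2 = 78.5398 mm^2
E = 0.5*m*v^2 = 0.5*0.019*447^2 = 1898.19 J
depth = E/(sigma*A) = 1898.19 J / (560 MPa * 78.5398 mm^2) = 1898.19/(560 * 78.5398) m = 0.0431579 m ≈ 43.16 mm

43.16 mm


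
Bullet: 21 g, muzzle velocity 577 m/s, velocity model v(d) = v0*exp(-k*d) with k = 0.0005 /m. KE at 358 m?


v = v0*exp(-k*d) = 577*exp(-0.0005*358) = 482.433 m/s
E = 0.5*m*v^2 = 0.5*0.021*482.433^2 = 2444 J

2444 J


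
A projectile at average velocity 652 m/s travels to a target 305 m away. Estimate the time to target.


t = d/v = 305/652 = 0.4678 s

0.4678 s


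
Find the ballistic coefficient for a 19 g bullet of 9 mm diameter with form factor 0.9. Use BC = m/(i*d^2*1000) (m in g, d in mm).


BC = m/(i*d^2*1000) = 19/(0.9 * 9^2 * 1000) = 0.0002606

0.0002606


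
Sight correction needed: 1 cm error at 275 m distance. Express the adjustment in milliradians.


1 mrad subtends 1 cm per 10 m of range, so adj = error_cm / (dist_m / 10) = 1 / (275/10) = 0.03636 mrad

0.03636 mrad


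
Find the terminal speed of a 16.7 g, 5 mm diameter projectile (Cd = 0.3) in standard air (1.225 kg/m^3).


A = pi*(d/2)^2 = pi*(5/2000)^2 = 1.96350e-05 m^2
vt = sqrt(2mg/(Cd*rho*A)) = sqrt(2*0.0167*9.81/(0.3 * 1.225 * 1.96350e-05)) = 213.1 m/s

213.1 m/s


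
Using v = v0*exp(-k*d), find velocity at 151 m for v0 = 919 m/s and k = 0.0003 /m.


v = v0*exp(-k*d) = 919*exp(-0.0003*151) = 878.3 m/s

878.3 m/s


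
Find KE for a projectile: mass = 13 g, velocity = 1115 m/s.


E = 0.5*m*v^2 = 0.5*0.013*1115^2 = 8081 J

8081 J


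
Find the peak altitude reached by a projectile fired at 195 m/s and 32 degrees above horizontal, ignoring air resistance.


H = (v0*sin(theta))^2 / (2g) = (195*sin(32°))^2 / (2*9.81) = 544.2 m

544.2 m


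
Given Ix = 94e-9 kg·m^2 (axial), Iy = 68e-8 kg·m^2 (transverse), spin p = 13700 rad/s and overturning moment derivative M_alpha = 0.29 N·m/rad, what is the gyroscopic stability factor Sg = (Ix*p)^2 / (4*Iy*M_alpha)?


Sg = Ix^2 * p^2 / (4 * Iy * M_alpha) = (94e-9)^2 * 13700^2 / (4 * 68e-8 * 0.29) = 2.102

2.102


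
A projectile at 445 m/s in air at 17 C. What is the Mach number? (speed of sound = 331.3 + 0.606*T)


a = 331.3 + 0.606*(17) = 341.602 m/s
M = v/a = 445/341.602 = 1.303

1.303


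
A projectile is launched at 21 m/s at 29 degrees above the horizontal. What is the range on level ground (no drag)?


R = v0^2 * sin(2*theta) / g = 21^2 * sin(2*29°) / 9.81 = 38.12 m

38.12 m


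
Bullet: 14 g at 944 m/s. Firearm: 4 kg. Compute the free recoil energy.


v_r = m_p*v_p/m_gun = 0.014*944/4 = 3.304 m/s, E_r = 0.5*m_gun*v_r^2 = 0.5*4*3.304^2 = 21.83 J

21.83 J


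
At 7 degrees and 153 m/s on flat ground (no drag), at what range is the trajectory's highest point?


R = v0^2*sin(2*theta)/g = 153^2*sin(2*7°)/9.81 = 577.283 m
apex_dist = R/2 = 577.283/2 = 288.6 m

288.6 m


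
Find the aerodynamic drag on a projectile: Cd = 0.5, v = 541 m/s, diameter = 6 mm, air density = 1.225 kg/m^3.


A = pi*(d/2)^2 = pi*(6/2000)^2 = 2.82743e-05 m^2
Fd = 0.5*Cd*rho*A*v^2 = 0.5*0.5*1.225*2.82743e-05*541^2 = 2.534 N

2.534 N


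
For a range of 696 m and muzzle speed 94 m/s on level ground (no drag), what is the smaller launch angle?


sin(2*theta) = R*g/v0^2 = 696*9.81/94^2 = 0.772721, theta = arcsin(0.772721)/2 = 25.3°

25.3 degrees


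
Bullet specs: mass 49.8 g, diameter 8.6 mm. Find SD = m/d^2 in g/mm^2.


SD = m/d^2 = 49.8/8.6^2 = 0.6733 g/mm^2

0.6733 g/mm^2


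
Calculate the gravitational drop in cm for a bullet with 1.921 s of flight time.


drop = 0.5*g*t^2 = 0.5*9.81*1.921^2 = 18.1006 m ≈ 1810 cm

1810 cm


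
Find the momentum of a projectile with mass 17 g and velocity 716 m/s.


p = m*v = 0.017*716 = 12.17 kg·m/s

12.17 kg·m/s


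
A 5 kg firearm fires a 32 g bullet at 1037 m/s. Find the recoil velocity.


v_recoil = m_p * v_p / m_gun = 0.032 * 1037 / 5 = 6.637 m/s

6.637 m/s


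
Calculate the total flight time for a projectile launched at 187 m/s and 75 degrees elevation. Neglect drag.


T = 2*v0*sin(theta)/g = 2*187*sin(75°)/9.81 = 36.83 s

36.83 s


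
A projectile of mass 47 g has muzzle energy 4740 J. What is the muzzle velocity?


v = sqrt(2*E/m) = sqrt(2*4740/0.047) = 449.1 m/s

449.1 m/s
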